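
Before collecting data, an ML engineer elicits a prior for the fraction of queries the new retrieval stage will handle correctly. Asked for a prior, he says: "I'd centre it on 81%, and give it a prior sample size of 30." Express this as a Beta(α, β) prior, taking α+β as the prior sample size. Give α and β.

α = 24.3, β = 5.7

Under the effective-sample-size interpretation, Beta(α, β) has prior mean α/(α+β) and prior sample size α+β.
So α+β = 30 and α/(α+β) = 0.81, giving α = 0.81·30 = 24.3 and β = 30 − 24.3 = 5.7.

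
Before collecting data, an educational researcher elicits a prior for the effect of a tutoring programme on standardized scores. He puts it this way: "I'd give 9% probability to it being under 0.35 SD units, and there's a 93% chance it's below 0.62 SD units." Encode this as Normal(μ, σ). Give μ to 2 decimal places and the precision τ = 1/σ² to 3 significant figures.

μ = 0.48, τ = 109

For Normal(μ,σ), the p-quantile is μ + z_p·σ. Here z_{0.09} = -1.341, z_{0.93} = 1.476.
So 0.35 = μ − 1.341σ and 0.62 = μ + 1.476σ.
Subtracting: σ = (0.62 − 0.35)/(1.476 − (-1.341)) = 0.10.
Then μ = 0.35 − (-1.341)·0.10 = 0.48.
Precision τ = 1/σ² = 1/0.09586² = 109.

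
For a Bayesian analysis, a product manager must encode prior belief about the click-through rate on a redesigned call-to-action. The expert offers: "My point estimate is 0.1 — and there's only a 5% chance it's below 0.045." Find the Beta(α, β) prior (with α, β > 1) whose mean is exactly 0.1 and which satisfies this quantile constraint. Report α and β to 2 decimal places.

With mean 0.1 fixed, write α = 0.1s, β = 0.9s where s = α+β.
Need P(θ < 0.045) = 0.05 under Beta(0.1s, 0.9s). Normal approximation: (q−m)/√(m(1−m)/s) ≈ z_{0.05} = -1.64, so s ≈ 0.1·0.9·(-1.64)²/(0.045−0.1)² = 80.5.
At s = 80.5: P(θ<0.045) ≈ 0.025. Adjusting to match 0.05 gives s ≈ 59.40.
So α = 0.1·59.40 ≈ 5.94, β = 0.9·59.40 ≈ 53.46.

α ≈ 5.94, β ≈ 53.46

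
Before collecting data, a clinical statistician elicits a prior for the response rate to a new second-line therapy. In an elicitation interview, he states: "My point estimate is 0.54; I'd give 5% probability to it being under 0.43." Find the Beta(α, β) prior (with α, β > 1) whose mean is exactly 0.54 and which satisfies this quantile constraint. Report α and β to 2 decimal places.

With mean 0.54 fixed, write α = 0.54s, β = 0.46s where s = α+β.
Need P(θ < 0.43) = 0.05 under Beta(0.54s, 0.46s). Normal approximation: (q−m)/√(m(1−m)/s) ≈ z_{0.05} = -1.64, so s ≈ 0.54·0.46·(-1.64)²/(0.43−0.54)² = 55.5.
At s = 55.5: P(θ<0.43) ≈ 0.050. Adjusting to match 0.05 gives s ≈ 55.51.
So α = 0.54·55.51 ≈ 29.98, β = 0.46·55.51 ≈ 25.54.

α ≈ 29.98, β ≈ 25.54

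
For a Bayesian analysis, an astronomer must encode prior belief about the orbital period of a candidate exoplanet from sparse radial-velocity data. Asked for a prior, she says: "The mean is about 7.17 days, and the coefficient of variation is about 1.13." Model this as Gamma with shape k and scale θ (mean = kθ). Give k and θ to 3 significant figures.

For Gamma(k, scale θ): mean = kθ, variance = kθ², so CV = 1/√k.
CV = 1.13, hence k = 1/CV² = 0.783.
Then θ = mean/k = 7.17/0.783 = 9.16.

k ≈ 0.783, θ ≈ 9.16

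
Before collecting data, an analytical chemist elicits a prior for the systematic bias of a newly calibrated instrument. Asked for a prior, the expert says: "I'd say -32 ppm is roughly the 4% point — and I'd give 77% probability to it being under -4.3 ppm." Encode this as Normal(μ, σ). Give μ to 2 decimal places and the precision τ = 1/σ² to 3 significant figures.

μ = -12.52, τ = 0.00808

For Normal(μ,σ), the p-quantile is μ + z_p·σ. Here z_{0.04} = -1.751, z_{0.77} = 0.7388.
So -32 = μ − 1.751σ and -4.3 = μ + 0.7388σ.
Subtracting: σ = (-4.3 − -32)/(0.7388 − (-1.751)) = 11.13.
Then μ = -32 − (-1.751)·11.13 = -12.52.
Precision τ = 1/σ² = 1/11.13² = 0.00808.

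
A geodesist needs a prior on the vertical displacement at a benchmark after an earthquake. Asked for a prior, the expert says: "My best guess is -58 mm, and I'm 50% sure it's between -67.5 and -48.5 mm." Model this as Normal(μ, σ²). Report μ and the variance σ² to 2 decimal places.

μ = -58.00, σ² = 198.38

A symmetric 50% interval runs μ ± z·σ with z = 0.6745.
Half-width = 9.5, so σ = 9.5/0.6745 = 14.085 and σ² = 198.38.
μ is the stated best guess, -58.00.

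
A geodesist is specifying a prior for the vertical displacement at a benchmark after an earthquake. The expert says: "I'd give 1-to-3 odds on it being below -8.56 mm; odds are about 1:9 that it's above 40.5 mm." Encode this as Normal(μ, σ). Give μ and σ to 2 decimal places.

The p-quantile of Normal(μ,σ) is μ + z_p·σ, with z_{0.25} = -0.6745 and z_{0.9} = 1.282.
Eliminate σ: μ = (z₂·x₁ − z₁·x₂)/(z₂ − z₁) = (1.282·-8.56 − (-0.6745)·40.5)/1.956 = 8.36.
Then σ = (x₂ − x₁)/(z₂ − z₁) = (40.5 − -8.56)/1.956 = 25.08.

μ = 8.36, σ = 25.08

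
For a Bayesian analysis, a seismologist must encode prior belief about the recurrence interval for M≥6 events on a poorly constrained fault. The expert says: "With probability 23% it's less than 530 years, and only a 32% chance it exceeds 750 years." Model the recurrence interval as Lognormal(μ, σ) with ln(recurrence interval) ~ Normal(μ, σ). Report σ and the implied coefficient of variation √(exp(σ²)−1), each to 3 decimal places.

If T ~ Lognormal(μ,σ) then ln T ~ Normal(μ,σ), so the p-quantile of ln T is μ + z_p·σ.
ln(530) = 6.273 and ln(750) = 6.62; z_{0.23} = -0.7388, z_{0.68} = 0.4677.
σ = (6.62 − 6.273)/(0.4677 − (-0.7388)) = 0.288.
μ = 6.273 − (-0.7388)·0.288 = 6.485.
CV = √(exp(σ²)−1) = √(exp(0.0828)−1) = 0.294.

σ ≈ 0.288, CV ≈ 0.294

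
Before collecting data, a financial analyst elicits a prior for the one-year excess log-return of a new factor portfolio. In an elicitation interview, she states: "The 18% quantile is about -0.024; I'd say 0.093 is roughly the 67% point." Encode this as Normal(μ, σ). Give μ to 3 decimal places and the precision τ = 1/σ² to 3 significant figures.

μ = 0.055, τ = 134

For Normal(μ,σ), the p-quantile is μ + z_p·σ. Here z_{0.18} = -0.9154, z_{0.67} = 0.4399.
So -0.024 = μ − 0.9154σ and 0.093 = μ + 0.4399σ.
Subtracting: σ = (0.093 − -0.024)/(0.4399 − (-0.9154)) = 0.086.
Then μ = -0.024 − (-0.9154)·0.086 = 0.055.
Precision τ = 1/σ² = 1/0.08633² = 134.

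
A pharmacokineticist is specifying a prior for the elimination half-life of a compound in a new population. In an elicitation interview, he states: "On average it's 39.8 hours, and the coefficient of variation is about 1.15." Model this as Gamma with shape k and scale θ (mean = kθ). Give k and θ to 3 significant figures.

k ≈ 0.756, θ ≈ 52.6

For Gamma(k, scale θ): mean = kθ, variance = kθ², so CV = 1/√k.
CV = 1.15, hence k = 1/CV² = 0.756.
Then θ = mean/k = 39.8/0.756 = 52.6.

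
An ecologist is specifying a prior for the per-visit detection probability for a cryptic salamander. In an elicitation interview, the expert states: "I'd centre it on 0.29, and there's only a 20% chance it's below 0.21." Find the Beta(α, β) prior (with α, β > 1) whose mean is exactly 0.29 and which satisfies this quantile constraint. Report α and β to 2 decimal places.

α ≈ 6.84, β ≈ 16.73

With mean 0.29 fixed, write α = 0.29s, β = 0.71s where s = α+β.
Need P(θ < 0.21) = 0.2 under Beta(0.29s, 0.71s). Normal approximation: (q−m)/√(m(1−m)/s) ≈ z_{0.2} = -0.842, so s ≈ 0.29·0.71·(-0.842)²/(0.21−0.29)² = 22.8.
At s = 22.8: P(θ<0.21) ≈ 0.205. Adjusting to match 0.2 gives s ≈ 23.57.
So α = 0.29·23.57 ≈ 6.84, β = 0.71·23.57 ≈ 16.73.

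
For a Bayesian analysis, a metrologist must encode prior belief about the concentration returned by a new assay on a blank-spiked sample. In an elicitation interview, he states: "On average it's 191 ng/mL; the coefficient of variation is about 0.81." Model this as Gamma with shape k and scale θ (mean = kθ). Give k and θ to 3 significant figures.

For Gamma(k, scale θ): mean = kθ, variance = kθ², so CV = 1/√k.
CV = 0.81, hence k = 1/CV² = 1.52.
Then θ = mean/k = 191/1.52 = 125.

k ≈ 1.52, θ ≈ 125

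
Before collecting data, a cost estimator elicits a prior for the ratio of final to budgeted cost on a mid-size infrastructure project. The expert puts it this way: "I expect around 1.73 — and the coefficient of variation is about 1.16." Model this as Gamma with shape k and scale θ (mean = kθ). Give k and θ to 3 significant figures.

For Gamma(k, scale θ): mean = kθ, variance = kθ², so CV = 1/√k.
CV = 1.16, hence k = 1/CV² = 0.743.
Then θ = mean/k = 1.73/0.743 = 2.33.

k ≈ 0.743, θ ≈ 2.33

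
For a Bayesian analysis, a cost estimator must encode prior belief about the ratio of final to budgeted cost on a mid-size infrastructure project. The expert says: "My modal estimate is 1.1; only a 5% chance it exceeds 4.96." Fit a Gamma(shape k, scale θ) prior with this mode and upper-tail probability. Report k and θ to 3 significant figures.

Gamma(k,θ) with k>1 has mode (k−1)θ, so θ = 1.1/(k−1).
Need P(X < 4.96) = 0.95 with θ tied to k this way. Start at k = 2, θ = 1.1: P(X<4.96) ≈ 0.939.
Too low — raise k to concentrate. Iterating converges to k ≈ 2.08.
Then θ = 1.1/(2.08−1) ≈ 1.02.

k ≈ 2.08, θ ≈ 1.02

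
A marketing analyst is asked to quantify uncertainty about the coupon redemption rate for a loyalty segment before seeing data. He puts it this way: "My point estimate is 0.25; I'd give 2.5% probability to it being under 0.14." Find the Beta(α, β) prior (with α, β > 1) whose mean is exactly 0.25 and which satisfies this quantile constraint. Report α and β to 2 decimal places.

α ≈ 12.14, β ≈ 36.41

With mean 0.25 fixed, write α = 0.25s, β = 0.75s where s = α+β.
Need P(θ < 0.14) = 0.025 under Beta(0.25s, 0.75s). Normal approximation: (q−m)/√(m(1−m)/s) ≈ z_{0.025} = -1.96, so s ≈ 0.25·0.75·(-1.96)²/(0.14−0.25)² = 59.5.
At s = 59.5: P(θ<0.14) ≈ 0.014. Adjusting to match 0.025 gives s ≈ 48.55.
So α = 0.25·48.55 ≈ 12.14, β = 0.75·48.55 ≈ 36.41.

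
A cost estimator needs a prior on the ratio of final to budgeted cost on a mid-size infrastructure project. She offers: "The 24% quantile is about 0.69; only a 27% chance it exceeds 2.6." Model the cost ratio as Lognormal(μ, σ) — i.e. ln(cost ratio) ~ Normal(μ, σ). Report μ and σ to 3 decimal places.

If T ~ Lognormal(μ,σ) then ln T ~ Normal(μ,σ), so the p-quantile of ln T is μ + z_p·σ.
ln(0.69) = -0.3711 and ln(2.6) = 0.9555; z_{0.24} = -0.7063, z_{0.73} = 0.6128.
σ = (0.9555 − -0.3711)/(0.6128 − (-0.7063)) = 1.006.
μ = -0.3711 − (-0.7063)·1.006 = 0.339.

μ ≈ 0.339, σ ≈ 1.006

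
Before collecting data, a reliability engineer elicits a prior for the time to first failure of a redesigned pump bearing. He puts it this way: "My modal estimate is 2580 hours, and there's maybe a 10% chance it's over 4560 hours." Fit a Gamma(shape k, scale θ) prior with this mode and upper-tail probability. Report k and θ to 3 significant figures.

Gamma(k,θ) with k>1 has mode (k−1)θ, so θ = 2580/(k−1).
Need P(X < 4560) = 0.9 with θ tied to k this way. Start at k = 2, θ = 2580: P(X<4560) ≈ 0.527.
Too low — raise k to concentrate. Iterating converges to k ≈ 6.86.
Then θ = 2580/(6.86−1) ≈ 440.

k ≈ 6.86, θ ≈ 440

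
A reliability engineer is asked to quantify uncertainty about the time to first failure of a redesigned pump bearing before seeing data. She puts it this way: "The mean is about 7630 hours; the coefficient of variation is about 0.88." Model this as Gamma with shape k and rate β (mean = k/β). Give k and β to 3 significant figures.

k ≈ 1.29, β ≈ 0.000169

For Gamma(k, rate β): mean = k/β, variance = k/β², so CV = 1/√k.
CV = 0.88, hence k = 1/CV² = 1.29.
Then β = k/mean = 1.29/7630 = 0.000169.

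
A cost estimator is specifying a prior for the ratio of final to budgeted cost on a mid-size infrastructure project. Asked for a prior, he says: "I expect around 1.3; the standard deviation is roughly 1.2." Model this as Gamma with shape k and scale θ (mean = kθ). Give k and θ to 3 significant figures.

k ≈ 1.17, θ ≈ 1.11

For Gamma(k, scale θ): mean = kθ, variance = kθ², so CV = 1/√k.
CV = SD/mean = 1.2/1.3 = 0.9231, hence k = 1/CV² = 1.17.
Then θ = mean/k = 1.3/1.17 = 1.11.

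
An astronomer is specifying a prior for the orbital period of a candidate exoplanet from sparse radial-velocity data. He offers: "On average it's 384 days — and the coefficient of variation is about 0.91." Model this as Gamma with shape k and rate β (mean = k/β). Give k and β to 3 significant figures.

k ≈ 1.21, β ≈ 0.00314

For Gamma(k, rate β): mean = k/β, variance = k/β², so CV = 1/√k.
CV = 0.91, hence k = 1/CV² = 1.21.
Then β = k/mean = 1.21/384 = 0.00314.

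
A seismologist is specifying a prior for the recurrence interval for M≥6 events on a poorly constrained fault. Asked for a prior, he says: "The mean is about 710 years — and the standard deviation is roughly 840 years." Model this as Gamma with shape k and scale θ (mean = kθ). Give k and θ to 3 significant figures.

k ≈ 0.714, θ ≈ 994

For Gamma(k, scale θ): mean = kθ, variance = kθ², so CV = 1/√k.
CV = SD/mean = 840/710 = 1.183, hence k = 1/CV² = 0.714.
Then θ = mean/k = 710/0.714 = 994.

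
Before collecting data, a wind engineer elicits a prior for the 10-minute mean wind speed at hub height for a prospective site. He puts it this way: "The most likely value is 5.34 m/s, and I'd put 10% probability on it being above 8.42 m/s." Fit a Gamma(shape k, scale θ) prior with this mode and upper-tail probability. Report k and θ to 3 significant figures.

k ≈ 10, θ ≈ 0.591

Gamma(k,θ) with k>1 has mode (k−1)θ, so θ = 5.34/(k−1).
Need P(X < 8.42) = 0.9 with θ tied to k this way. Start at k = 2, θ = 5.34: P(X<8.42) ≈ 0.468.
Too low — raise k to concentrate. Iterating converges to k ≈ 10.
Then θ = 5.34/(10−1) ≈ 0.591.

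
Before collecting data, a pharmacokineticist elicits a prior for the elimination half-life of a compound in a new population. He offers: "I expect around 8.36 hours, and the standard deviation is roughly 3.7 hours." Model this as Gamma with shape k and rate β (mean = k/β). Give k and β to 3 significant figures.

k ≈ 5.11, β ≈ 0.611

For Gamma(k, rate β): mean = k/β, variance = k/β², so CV = 1/√k.
CV = SD/mean = 3.7/8.36 = 0.4426, hence k = 1/CV² = 5.11.
Then β = k/mean = 5.11/8.36 = 0.611.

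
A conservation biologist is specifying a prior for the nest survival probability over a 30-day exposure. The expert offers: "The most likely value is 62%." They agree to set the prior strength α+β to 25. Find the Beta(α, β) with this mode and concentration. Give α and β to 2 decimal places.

α = 15.26, β = 9.74

For α,β > 1 the Beta mode is (α−1)/(α+β−2). With α+β = 25, the mode is (α−1)/23.
Set (α−1)/23 = 0.62 → α = 1 + 0.62·23 = 15.26.
β = 25 − α = 9.74.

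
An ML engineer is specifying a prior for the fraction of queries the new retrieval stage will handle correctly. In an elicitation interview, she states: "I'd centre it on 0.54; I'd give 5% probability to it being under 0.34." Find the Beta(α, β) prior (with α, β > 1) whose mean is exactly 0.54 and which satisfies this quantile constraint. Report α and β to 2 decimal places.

With mean 0.54 fixed, write α = 0.54s, β = 0.46s where s = α+β.
Need P(θ < 0.34) = 0.05 under Beta(0.54s, 0.46s). Normal approximation: (q−m)/√(m(1−m)/s) ≈ z_{0.05} = -1.64, so s ≈ 0.54·0.46·(-1.64)²/(0.34−0.54)² = 16.8.
At s = 16.8: P(θ<0.34) ≈ 0.048. Adjusting to match 0.05 gives s ≈ 16.38.
So α = 0.54·16.38 ≈ 8.85, β = 0.46·16.38 ≈ 7.54.

α ≈ 8.85, β ≈ 7.54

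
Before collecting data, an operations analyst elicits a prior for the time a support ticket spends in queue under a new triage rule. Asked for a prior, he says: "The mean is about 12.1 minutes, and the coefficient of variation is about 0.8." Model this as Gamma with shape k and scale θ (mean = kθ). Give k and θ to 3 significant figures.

k ≈ 1.56, θ ≈ 7.74

For Gamma(k, scale θ): mean = kθ, variance = kθ², so CV = 1/√k.
CV = 0.8, hence k = 1/CV² = 1.56.
Then θ = mean/k = 12.1/1.56 = 7.74.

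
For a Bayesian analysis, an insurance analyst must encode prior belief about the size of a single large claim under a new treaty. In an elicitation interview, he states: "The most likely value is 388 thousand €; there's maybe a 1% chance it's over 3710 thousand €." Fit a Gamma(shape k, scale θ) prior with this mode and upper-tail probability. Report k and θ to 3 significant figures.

Gamma(k,θ) with k>1 has mode (k−1)θ, so θ = 388/(k−1).
Need P(X < 3710) = 0.99 with θ tied to k this way. Start at k = 2, θ = 388: P(X<3710) ≈ 0.999.
Too high — lower k to spread out. Iterating converges to k ≈ 1.62.
Then θ = 388/(1.62−1) ≈ 628.

k ≈ 1.62, θ ≈ 628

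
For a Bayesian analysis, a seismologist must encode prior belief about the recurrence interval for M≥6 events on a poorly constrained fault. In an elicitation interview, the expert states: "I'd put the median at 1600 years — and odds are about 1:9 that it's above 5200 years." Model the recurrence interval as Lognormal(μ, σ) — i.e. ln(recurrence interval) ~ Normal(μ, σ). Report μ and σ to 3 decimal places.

If T ~ Lognormal(μ,σ) then ln T ~ Normal(μ,σ), so the p-quantile of ln T is μ + z_p·σ.
ln(1600) = 7.378 and ln(5200) = 8.556; z_{0.5} = 0, z_{0.9} = 1.282.
σ = (8.556 − 7.378)/(1.282 − (0)) = 0.920.
μ = 7.378 − (0)·0.920 = 7.378.

μ ≈ 7.378, σ ≈ 0.920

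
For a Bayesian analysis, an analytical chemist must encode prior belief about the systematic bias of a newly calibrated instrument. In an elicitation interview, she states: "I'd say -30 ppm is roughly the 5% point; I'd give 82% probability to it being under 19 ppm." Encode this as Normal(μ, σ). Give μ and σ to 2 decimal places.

μ = 1.48, σ = 19.14

The p-quantile of Normal(μ,σ) is μ + z_p·σ, with z_{0.05} = -1.645 and z_{0.82} = 0.9154.
Eliminate σ: μ = (z₂·x₁ − z₁·x₂)/(z₂ − z₁) = (0.9154·-30 − (-1.645)·19)/2.56 = 1.48.
Then σ = (x₂ − x₁)/(z₂ − z₁) = (19 − -30)/2.56 = 19.14.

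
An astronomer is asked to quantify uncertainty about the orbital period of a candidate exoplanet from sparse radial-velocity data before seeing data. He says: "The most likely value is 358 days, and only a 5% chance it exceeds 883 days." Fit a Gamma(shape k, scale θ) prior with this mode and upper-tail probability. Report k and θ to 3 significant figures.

Gamma(k,θ) with k>1 has mode (k−1)θ, so θ = 358/(k−1).
Need P(X < 883) = 0.95 with θ tied to k this way. Start at k = 2, θ = 358: P(X<883) ≈ 0.706.
Too low — raise k to concentrate. Iterating converges to k ≈ 4.34.
Then θ = 358/(4.34−1) ≈ 107.

k ≈ 4.34, θ ≈ 107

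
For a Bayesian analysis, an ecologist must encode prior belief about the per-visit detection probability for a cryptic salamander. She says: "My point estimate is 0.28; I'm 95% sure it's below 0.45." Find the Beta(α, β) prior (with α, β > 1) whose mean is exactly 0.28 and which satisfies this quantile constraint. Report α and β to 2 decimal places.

With mean 0.28 fixed, write α = 0.28s, β = 0.72s where s = α+β.
Need P(θ < 0.45) = 0.95 under Beta(0.28s, 0.72s). Normal approximation: (q−m)/√(m(1−m)/s) ≈ z_{0.95} = 1.64, so s ≈ 0.28·0.72·(1.64)²/(0.45−0.28)² = 18.9.
At s = 18.9: P(θ<0.45) ≈ 0.942. Adjusting to match 0.95 gives s ≈ 20.80.
So α = 0.28·20.80 ≈ 5.82, β = 0.72·20.80 ≈ 14.98.

α ≈ 5.82, β ≈ 14.98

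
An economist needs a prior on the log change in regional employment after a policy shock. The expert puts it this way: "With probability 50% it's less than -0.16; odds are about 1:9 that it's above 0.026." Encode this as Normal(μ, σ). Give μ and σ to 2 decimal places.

μ = -0.16, σ = 0.15

For Normal(μ,σ), the p-quantile is μ + z_p·σ. Here z_{0.5} = 0, z_{0.9} = 1.282.
So -0.16 = μ + 0σ and 0.026 = μ + 1.282σ.
Subtracting: σ = (0.026 − -0.16)/(1.282 − (0)) = 0.15.
Then μ = -0.16 − (0)·0.15 = -0.16.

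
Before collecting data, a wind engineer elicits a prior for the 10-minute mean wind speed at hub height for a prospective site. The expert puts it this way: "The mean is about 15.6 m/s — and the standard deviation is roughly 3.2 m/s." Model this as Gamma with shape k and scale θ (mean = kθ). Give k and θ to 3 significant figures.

For Gamma(k, scale θ): mean = kθ, variance = kθ², so CV = 1/√k.
CV = SD/mean = 3.2/15.6 = 0.2051, hence k = 1/CV² = 23.8.
Then θ = mean/k = 15.6/23.8 = 0.656.

k ≈ 23.8, θ ≈ 0.656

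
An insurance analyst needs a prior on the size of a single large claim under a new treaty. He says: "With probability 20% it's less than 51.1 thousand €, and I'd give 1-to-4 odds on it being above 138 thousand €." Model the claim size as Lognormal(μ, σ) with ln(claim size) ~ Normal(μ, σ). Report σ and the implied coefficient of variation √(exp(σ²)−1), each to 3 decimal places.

σ ≈ 0.590, CV ≈ 0.646

If T ~ Lognormal(μ,σ) then ln T ~ Normal(μ,σ), so the p-quantile of ln T is μ + z_p·σ.
ln(51.1) = 3.934 and ln(138) = 4.927; z_{0.2} = -0.8416, z_{0.8} = 0.8416.
σ = (4.927 − 3.934)/(0.8416 − (-0.8416)) = 0.590.
μ = 3.934 − (-0.8416)·0.590 = 4.431.
CV = √(exp(σ²)−1) = √(exp(0.3483)−1) = 0.646.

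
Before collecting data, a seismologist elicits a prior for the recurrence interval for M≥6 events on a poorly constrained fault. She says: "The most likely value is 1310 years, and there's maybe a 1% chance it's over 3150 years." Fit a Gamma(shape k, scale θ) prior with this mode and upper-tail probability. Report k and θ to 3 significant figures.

Gamma(k,θ) with k>1 has mode (k−1)θ, so θ = 1310/(k−1).
Need P(X < 3150) = 0.99 with θ tied to k this way. Start at k = 2, θ = 1310: P(X<3150) ≈ 0.693.
Too low — raise k to concentrate. Iterating converges to k ≈ 7.15.
Then θ = 1310/(7.15−1) ≈ 213.

k ≈ 7.15, θ ≈ 213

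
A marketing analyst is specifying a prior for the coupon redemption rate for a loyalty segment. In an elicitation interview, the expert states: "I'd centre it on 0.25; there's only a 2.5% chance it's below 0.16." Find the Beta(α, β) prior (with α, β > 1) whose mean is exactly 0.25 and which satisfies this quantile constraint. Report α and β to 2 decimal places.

α ≈ 19.03, β ≈ 57.10

With mean 0.25 fixed, write α = 0.25s, β = 0.75s where s = α+β.
Need P(θ < 0.16) = 0.025 under Beta(0.25s, 0.75s). Normal approximation: (q−m)/√(m(1−m)/s) ≈ z_{0.025} = -1.96, so s ≈ 0.25·0.75·(-1.96)²/(0.16−0.25)² = 88.9.
At s = 88.9: P(θ<0.16) ≈ 0.017. Adjusting to match 0.025 gives s ≈ 76.13.
So α = 0.25·76.13 ≈ 19.03, β = 0.75·76.13 ≈ 57.10.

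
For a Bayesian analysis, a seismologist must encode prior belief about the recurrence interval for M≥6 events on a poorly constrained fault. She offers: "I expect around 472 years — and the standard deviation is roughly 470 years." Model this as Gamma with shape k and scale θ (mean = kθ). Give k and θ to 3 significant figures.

For Gamma(k, scale θ): mean = kθ, variance = kθ², so CV = 1/√k.
CV = SD/mean = 470/472 = 0.9958, hence k = 1/CV² = 1.01.
Then θ = mean/k = 472/1.01 = 468.

k ≈ 1.01, θ ≈ 468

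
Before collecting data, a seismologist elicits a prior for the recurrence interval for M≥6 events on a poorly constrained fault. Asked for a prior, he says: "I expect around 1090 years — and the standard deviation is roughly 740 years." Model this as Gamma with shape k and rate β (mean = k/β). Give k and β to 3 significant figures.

For Gamma(k, rate β): mean = k/β, variance = k/β², so CV = 1/√k.
CV = SD/mean = 740/1090 = 0.6789, hence k = 1/CV² = 2.17.
Then β = k/mean = 2.17/1090 = 0.00199.

k ≈ 2.17, β ≈ 0.00199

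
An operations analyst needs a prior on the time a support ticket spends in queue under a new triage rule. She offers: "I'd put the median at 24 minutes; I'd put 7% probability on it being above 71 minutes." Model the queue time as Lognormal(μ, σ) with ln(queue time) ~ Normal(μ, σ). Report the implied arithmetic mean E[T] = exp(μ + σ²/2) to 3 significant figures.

E[T] ≈ 31.4 minutes

If T ~ Lognormal(μ,σ) then ln T ~ Normal(μ,σ), so the p-quantile of ln T is μ + z_p·σ.
ln(24) = 3.178 and ln(71) = 4.263; z_{0.5} = 0, z_{0.93} = 1.476.
σ = (4.263 − 3.178)/(1.476 − (0)) = 0.735.
μ = 3.178 − (0)·0.735 = 3.178.
E[T] = exp(μ + σ²/2) = exp(3.178 + 0.2701) = 31.4 minutes.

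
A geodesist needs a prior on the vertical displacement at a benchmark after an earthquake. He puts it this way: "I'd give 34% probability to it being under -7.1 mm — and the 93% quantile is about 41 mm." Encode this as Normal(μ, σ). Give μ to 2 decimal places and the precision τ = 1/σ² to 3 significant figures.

μ = 3.41, τ = 0.00154

For Normal(μ,σ), the p-quantile is μ + z_p·σ. Here z_{0.34} = -0.4125, z_{0.93} = 1.476.
So -7.1 = μ − 0.4125σ and 41 = μ + 1.476σ.
Subtracting: σ = (41 − -7.1)/(1.476 − (-0.4125)) = 25.47.
Then μ = -7.1 − (-0.4125)·25.47 = 3.41.
Precision τ = 1/σ² = 1/25.47² = 0.00154.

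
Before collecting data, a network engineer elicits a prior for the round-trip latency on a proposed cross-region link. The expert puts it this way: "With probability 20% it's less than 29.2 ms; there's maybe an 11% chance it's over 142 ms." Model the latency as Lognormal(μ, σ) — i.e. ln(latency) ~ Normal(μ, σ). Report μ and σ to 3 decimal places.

If T ~ Lognormal(μ,σ) then ln T ~ Normal(μ,σ), so the p-quantile of ln T is μ + z_p·σ.
ln(29.2) = 3.374 and ln(142) = 4.956; z_{0.2} = -0.8416, z_{0.89} = 1.227.
σ = (4.956 − 3.374)/(1.227 − (-0.8416)) = 0.765.
μ = 3.374 − (-0.8416)·0.765 = 4.018.

μ ≈ 4.018, σ ≈ 0.765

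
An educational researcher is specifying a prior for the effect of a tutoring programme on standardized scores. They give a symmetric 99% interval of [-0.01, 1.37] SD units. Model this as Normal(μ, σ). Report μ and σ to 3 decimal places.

A symmetric 99% interval runs μ ± z·σ with z = 2.576.
Half-width = 0.69, so σ = 0.69/2.576 = 0.268.
μ is the interval midpoint, 0.680.

μ = 0.680, σ = 0.268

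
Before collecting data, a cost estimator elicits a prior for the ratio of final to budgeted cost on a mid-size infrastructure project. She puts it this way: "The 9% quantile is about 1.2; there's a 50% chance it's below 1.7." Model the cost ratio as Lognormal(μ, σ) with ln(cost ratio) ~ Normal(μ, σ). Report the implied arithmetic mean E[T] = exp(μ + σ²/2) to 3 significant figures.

If T ~ Lognormal(μ,σ) then ln T ~ Normal(μ,σ), so the p-quantile of ln T is μ + z_p·σ.
ln(1.2) = 0.1823 and ln(1.7) = 0.5306; z_{0.09} = -1.341, z_{0.5} = 0.
σ = (0.5306 − 0.1823)/(0 − (-1.341)) = 0.260.
μ = 0.1823 − (-1.341)·0.260 = 0.531.
E[T] = exp(μ + σ²/2) = exp(0.531 + 0.0337) = 1.76.

E[T] ≈ 1.76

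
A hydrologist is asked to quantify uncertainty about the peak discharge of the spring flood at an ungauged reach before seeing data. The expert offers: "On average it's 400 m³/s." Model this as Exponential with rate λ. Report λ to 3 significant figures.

Exponential mean = 1/λ, so λ = 1/400.0 = 0.0025.

λ ≈ 0.0025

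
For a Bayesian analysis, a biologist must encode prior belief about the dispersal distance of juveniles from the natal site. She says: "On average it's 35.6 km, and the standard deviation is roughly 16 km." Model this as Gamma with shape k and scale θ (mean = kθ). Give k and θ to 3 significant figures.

For Gamma(k, scale θ): mean = kθ, variance = kθ², so CV = 1/√k.
CV = SD/mean = 16/35.6 = 0.4494, hence k = 1/CV² = 4.95.
Then θ = mean/k = 35.6/4.95 = 7.19.

k ≈ 4.95, θ ≈ 7.19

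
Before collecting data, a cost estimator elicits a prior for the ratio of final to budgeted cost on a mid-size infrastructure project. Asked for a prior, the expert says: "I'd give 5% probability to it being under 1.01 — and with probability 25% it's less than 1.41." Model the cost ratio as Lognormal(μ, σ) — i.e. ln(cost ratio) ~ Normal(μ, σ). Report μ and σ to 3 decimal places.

If T ~ Lognormal(μ,σ) then ln T ~ Normal(μ,σ), so the p-quantile of ln T is μ + z_p·σ.
ln(1.01) = 0.00995 and ln(1.41) = 0.3436; z_{0.05} = -1.645, z_{0.25} = -0.6745.
σ = (0.3436 − 0.00995)/(-0.6745 − (-1.645)) = 0.344.
μ = 0.00995 − (-1.645)·0.344 = 0.575.

μ ≈ 0.575, σ ≈ 0.344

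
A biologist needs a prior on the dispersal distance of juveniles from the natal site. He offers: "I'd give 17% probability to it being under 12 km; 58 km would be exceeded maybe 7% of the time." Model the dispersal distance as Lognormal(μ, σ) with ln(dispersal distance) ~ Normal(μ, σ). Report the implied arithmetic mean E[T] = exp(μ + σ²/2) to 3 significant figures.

If T ~ Lognormal(μ,σ) then ln T ~ Normal(μ,σ), so the p-quantile of ln T is μ + z_p·σ.
ln(12) = 2.485 and ln(58) = 4.06; z_{0.17} = -0.9542, z_{0.93} = 1.476.
σ = (4.06 − 2.485)/(1.476 − (-0.9542)) = 0.648.
μ = 2.485 − (-0.9542)·0.648 = 3.104.
E[T] = exp(μ + σ²/2) = exp(3.104 + 0.2102) = 27.5 km.

E[T] ≈ 27.5 km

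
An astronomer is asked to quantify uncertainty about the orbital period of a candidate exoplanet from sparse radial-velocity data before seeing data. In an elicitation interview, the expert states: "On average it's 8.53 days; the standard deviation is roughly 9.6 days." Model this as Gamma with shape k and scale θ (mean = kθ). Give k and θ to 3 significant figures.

k ≈ 0.79, θ ≈ 10.8

For Gamma(k, scale θ): mean = kθ, variance = kθ², so CV = 1/√k.
CV = SD/mean = 9.6/8.53 = 1.125, hence k = 1/CV² = 0.79.
Then θ = mean/k = 8.53/0.79 = 10.8.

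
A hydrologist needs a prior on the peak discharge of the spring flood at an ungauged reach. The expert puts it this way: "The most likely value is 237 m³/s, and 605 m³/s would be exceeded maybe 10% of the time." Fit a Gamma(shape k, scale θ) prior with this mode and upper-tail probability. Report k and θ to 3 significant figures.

Gamma(k,θ) with k>1 has mode (k−1)θ, so θ = 237/(k−1).
Need P(X < 605) = 0.9 with θ tied to k this way. Start at k = 2, θ = 237: P(X<605) ≈ 0.723.
Too low — raise k to concentrate. Iterating converges to k ≈ 3.19.
Then θ = 237/(3.19−1) ≈ 108.

k ≈ 3.19, θ ≈ 108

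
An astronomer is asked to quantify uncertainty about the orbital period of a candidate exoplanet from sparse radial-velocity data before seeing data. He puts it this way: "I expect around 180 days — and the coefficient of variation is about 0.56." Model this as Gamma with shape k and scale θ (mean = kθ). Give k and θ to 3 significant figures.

k ≈ 3.19, θ ≈ 56.4

For Gamma(k, scale θ): mean = kθ, variance = kθ², so CV = 1/√k.
CV = 0.56, hence k = 1/CV² = 3.19.
Then θ = mean/k = 180/3.19 = 56.4.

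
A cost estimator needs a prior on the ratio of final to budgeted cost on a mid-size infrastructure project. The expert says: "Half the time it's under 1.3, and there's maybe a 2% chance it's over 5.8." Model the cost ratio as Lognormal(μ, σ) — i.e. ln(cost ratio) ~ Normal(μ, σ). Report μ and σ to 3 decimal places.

If T ~ Lognormal(μ,σ) then ln T ~ Normal(μ,σ), so the p-quantile of ln T is μ + z_p·σ.
ln(1.3) = 0.2624 and ln(5.8) = 1.758; z_{0.5} = 0, z_{0.98} = 2.054.
σ = (1.758 − 0.2624)/(2.054 − (0)) = 0.728.
μ = 0.2624 − (0)·0.728 = 0.262.

μ ≈ 0.262, σ ≈ 0.728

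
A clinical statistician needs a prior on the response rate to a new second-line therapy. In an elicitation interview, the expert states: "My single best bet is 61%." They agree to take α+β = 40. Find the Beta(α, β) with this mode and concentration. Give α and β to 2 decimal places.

α = 24.18, β = 15.82

For α,β > 1 the Beta mode is (α−1)/(α+β−2). With α+β = 40, the mode is (α−1)/38.
Set (α−1)/38 = 0.61 → α = 1 + 0.61·38 = 24.18.
β = 40 − α = 15.82.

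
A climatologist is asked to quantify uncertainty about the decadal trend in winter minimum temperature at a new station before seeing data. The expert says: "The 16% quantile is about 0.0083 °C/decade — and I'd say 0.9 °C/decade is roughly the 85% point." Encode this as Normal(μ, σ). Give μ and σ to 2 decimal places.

μ = 0.44, σ = 0.44

For Normal(μ,σ), the p-quantile is μ + z_p·σ. Here z_{0.16} = -0.9945, z_{0.85} = 1.036.
So 0.0083 = μ − 0.9945σ and 0.9 = μ + 1.036σ.
Subtracting: σ = (0.9 − 0.0083)/(1.036 − (-0.9945)) = 0.44.
Then μ = 0.0083 − (-0.9945)·0.44 = 0.44.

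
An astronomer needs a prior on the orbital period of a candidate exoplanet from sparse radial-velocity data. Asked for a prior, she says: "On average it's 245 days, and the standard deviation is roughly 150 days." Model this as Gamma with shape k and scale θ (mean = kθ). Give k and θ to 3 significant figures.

For Gamma(k, scale θ): mean = kθ, variance = kθ², so CV = 1/√k.
CV = SD/mean = 150/245 = 0.6122, hence k = 1/CV² = 2.67.
Then θ = mean/k = 245/2.67 = 91.8.

k ≈ 2.67, θ ≈ 91.8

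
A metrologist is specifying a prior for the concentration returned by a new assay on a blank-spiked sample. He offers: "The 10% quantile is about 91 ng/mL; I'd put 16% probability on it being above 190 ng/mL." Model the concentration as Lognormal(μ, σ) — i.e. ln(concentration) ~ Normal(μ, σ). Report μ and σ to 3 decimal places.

μ ≈ 4.925, σ ≈ 0.323

If T ~ Lognormal(μ,σ) then ln T ~ Normal(μ,σ), so the p-quantile of ln T is μ + z_p·σ.
ln(91) = 4.511 and ln(190) = 5.247; z_{0.1} = -1.282, z_{0.84} = 0.9945.
σ = (5.247 − 4.511)/(0.9945 − (-1.282)) = 0.323.
μ = 4.511 − (-1.282)·0.323 = 4.925.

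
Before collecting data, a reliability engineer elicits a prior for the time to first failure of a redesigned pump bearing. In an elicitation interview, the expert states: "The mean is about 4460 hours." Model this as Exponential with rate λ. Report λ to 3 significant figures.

Exponential mean = 1/λ, so λ = 1/4460.0 = 0.000224.

λ ≈ 0.000224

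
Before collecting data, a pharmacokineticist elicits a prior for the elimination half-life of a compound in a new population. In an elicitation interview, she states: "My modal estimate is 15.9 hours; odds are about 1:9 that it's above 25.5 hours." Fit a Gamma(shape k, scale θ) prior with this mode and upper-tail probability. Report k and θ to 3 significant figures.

k ≈ 9.42, θ ≈ 1.89

Gamma(k,θ) with k>1 has mode (k−1)θ, so θ = 15.9/(k−1).
Need P(X < 25.5) = 0.9 with θ tied to k this way. Start at k = 2, θ = 15.9: P(X<25.5) ≈ 0.476.
Too low — raise k to concentrate. Iterating converges to k ≈ 9.42.
Then θ = 15.9/(9.42−1) ≈ 1.89.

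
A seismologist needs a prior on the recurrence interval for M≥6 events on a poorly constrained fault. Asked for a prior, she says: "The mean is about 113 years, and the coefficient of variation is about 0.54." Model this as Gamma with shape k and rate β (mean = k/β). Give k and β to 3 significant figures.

For Gamma(k, rate β): mean = k/β, variance = k/β², so CV = 1/√k.
CV = 0.54, hence k = 1/CV² = 3.43.
Then β = k/mean = 3.43/113 = 0.0303.

k ≈ 3.43, β ≈ 0.0303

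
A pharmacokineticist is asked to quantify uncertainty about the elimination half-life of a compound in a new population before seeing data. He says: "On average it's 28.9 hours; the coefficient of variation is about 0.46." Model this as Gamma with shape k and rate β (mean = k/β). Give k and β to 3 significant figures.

For Gamma(k, rate β): mean = k/β, variance = k/β², so CV = 1/√k.
CV = 0.46, hence k = 1/CV² = 4.73.
Then β = k/mean = 4.73/28.9 = 0.164.

k ≈ 4.73, β ≈ 0.164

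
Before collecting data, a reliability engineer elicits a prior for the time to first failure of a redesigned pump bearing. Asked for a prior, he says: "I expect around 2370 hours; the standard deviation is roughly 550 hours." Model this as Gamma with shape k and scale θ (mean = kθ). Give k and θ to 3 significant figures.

k ≈ 18.6, θ ≈ 128

For Gamma(k, scale θ): mean = kθ, variance = kθ², so CV = 1/√k.
CV = SD/mean = 550/2370 = 0.2321, hence k = 1/CV² = 18.6.
Then θ = mean/k = 2370/18.6 = 128.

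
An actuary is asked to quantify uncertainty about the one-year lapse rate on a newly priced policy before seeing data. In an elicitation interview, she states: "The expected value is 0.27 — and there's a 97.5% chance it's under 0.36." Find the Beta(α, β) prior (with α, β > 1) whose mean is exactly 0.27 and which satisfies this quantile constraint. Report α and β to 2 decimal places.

α ≈ 27.39, β ≈ 74.06

With mean 0.27 fixed, write α = 0.27s, β = 0.73s where s = α+β.
Need P(θ < 0.36) = 0.975 under Beta(0.27s, 0.73s). Normal approximation: (q−m)/√(m(1−m)/s) ≈ z_{0.975} = 1.96, so s ≈ 0.27·0.73·(1.96)²/(0.36−0.27)² = 93.5.
At s = 93.5: P(θ<0.36) ≈ 0.970. Adjusting to match 0.975 gives s ≈ 101.45.
So α = 0.27·101.45 ≈ 27.39, β = 0.73·101.45 ≈ 74.06.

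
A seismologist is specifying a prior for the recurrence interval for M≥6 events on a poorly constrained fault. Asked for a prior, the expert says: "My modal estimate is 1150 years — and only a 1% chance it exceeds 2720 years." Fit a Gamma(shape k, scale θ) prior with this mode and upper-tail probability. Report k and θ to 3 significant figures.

Gamma(k,θ) with k>1 has mode (k−1)θ, so θ = 1150/(k−1).
Need P(X < 2720) = 0.99 with θ tied to k this way. Start at k = 2, θ = 1150: P(X<2720) ≈ 0.684.
Too low — raise k to concentrate. Iterating converges to k ≈ 7.41.
Then θ = 1150/(7.41−1) ≈ 179.

k ≈ 7.41, θ ≈ 179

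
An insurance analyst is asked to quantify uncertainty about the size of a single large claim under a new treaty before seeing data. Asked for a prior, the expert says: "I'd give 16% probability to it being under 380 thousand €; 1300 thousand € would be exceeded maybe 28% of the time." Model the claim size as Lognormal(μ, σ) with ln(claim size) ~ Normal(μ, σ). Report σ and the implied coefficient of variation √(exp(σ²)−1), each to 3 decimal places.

σ ≈ 0.780, CV ≈ 0.915

If T ~ Lognormal(μ,σ) then ln T ~ Normal(μ,σ), so the p-quantile of ln T is μ + z_p·σ.
ln(380) = 5.94 and ln(1300) = 7.17; z_{0.16} = -0.9945, z_{0.72} = 0.5828.
σ = (7.17 − 5.94)/(0.5828 − (-0.9945)) = 0.780.
μ = 5.94 − (-0.9945)·0.780 = 6.716.
CV = √(exp(σ²)−1) = √(exp(0.6081)−1) = 0.915.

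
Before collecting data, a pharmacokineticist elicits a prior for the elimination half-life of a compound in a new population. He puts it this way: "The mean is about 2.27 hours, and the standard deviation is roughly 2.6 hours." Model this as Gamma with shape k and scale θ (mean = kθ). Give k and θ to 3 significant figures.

For Gamma(k, scale θ): mean = kθ, variance = kθ², so CV = 1/√k.
CV = SD/mean = 2.6/2.27 = 1.145, hence k = 1/CV² = 0.762.
Then θ = mean/k = 2.27/0.762 = 2.98.

k ≈ 0.762, θ ≈ 2.98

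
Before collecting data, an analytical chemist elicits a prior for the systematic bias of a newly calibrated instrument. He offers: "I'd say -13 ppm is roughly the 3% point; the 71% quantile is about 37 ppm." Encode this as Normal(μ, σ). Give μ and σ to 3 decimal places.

μ = 25.633, σ = 20.541

The p-quantile of Normal(μ,σ) is μ + z_p·σ, with z_{0.03} = -1.881 and z_{0.71} = 0.5534.
Eliminate σ: μ = (z₂·x₁ − z₁·x₂)/(z₂ − z₁) = (0.5534·-13 − (-1.881)·37)/2.434 = 25.633.
Then σ = (x₂ − x₁)/(z₂ − z₁) = (37 − -13)/2.434 = 20.541.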